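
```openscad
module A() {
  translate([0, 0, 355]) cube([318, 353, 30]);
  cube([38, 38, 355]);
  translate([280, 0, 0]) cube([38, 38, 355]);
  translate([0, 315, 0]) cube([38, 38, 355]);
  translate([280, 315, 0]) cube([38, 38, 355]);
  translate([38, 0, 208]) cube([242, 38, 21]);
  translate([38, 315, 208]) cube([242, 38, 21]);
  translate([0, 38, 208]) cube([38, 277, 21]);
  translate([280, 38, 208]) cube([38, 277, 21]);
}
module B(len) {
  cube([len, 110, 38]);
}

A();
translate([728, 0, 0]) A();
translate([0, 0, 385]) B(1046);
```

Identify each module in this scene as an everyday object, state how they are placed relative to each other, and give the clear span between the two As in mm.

Second stool starts at x = 728; first ends at x = 318; clear span = 728 − 318 = 410 mm.

A is a stool. B is a beam. A beam spans the tops of two stools. The clear span between the two stools is 410 mm.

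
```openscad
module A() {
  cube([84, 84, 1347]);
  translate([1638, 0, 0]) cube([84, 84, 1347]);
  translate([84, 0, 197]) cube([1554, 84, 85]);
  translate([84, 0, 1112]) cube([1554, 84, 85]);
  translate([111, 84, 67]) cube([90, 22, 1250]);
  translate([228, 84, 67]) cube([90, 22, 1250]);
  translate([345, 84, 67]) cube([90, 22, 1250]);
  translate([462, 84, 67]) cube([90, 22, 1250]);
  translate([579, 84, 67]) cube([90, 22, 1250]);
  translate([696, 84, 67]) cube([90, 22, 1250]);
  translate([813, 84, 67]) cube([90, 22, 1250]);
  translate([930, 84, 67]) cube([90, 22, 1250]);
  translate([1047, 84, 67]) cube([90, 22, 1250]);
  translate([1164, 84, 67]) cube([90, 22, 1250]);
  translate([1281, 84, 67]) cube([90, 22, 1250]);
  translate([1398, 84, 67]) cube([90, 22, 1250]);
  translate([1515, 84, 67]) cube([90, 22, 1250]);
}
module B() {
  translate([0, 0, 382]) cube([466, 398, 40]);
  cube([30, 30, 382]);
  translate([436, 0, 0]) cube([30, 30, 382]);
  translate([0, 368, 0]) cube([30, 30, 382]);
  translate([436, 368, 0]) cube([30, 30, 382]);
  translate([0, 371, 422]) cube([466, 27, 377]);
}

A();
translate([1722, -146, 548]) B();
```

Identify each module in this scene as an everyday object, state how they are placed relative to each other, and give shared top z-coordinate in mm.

A is a fence section. B is a chair. The chair is beside the fence section with their tops flush at z = 1347. The shared top z-coordinate is 1347 mm.

Both tops at z = 1347 mm.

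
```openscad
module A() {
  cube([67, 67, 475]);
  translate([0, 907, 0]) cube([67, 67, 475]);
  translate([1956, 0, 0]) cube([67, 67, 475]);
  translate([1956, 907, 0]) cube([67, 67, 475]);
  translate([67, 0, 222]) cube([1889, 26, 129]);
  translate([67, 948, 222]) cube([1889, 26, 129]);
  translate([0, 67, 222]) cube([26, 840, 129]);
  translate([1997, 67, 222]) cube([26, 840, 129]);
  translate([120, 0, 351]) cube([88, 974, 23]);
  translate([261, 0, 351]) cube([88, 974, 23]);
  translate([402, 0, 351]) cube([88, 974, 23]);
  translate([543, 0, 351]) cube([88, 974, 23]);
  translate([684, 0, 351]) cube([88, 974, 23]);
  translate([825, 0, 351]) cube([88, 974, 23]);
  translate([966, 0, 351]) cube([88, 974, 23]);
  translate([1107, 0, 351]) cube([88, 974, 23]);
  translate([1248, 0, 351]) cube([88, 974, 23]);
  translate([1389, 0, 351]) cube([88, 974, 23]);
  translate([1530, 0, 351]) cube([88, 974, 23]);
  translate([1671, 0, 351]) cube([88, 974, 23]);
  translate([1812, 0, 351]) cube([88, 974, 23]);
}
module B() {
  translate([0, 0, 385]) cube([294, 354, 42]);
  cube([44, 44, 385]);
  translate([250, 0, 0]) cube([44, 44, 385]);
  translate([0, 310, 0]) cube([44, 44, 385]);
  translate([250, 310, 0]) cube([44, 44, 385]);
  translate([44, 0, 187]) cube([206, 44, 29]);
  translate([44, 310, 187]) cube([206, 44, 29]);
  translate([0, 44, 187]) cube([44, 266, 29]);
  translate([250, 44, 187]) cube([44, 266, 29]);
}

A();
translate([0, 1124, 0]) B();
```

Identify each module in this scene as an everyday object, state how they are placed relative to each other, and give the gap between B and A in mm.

A is a bed frame. B is a stool. The stool is on the floor beside the bed frame on its +y side. The gap between the stool and the bed frame is 150 mm.

The stool's nearest face is 150 mm from the bed frame's +y face.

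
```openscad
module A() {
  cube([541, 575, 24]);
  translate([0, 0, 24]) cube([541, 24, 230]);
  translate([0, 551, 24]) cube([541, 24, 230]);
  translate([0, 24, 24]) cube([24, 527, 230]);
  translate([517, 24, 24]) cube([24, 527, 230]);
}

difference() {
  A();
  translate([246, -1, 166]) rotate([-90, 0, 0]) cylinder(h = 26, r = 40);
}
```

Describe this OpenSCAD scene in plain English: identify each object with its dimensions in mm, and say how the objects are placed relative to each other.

A is an open storage box with external size 541×575×254 mm and wall thickness 24 mm (the base is also 24 mm thick). The base covers the whole footprint; the four walls stand on the base, with the y-facing walls full-width and the x-facing walls fitting between their inner faces.

The open box has a circular hole of radius 40 mm through its front wall, centred at (x = 246, z = 166).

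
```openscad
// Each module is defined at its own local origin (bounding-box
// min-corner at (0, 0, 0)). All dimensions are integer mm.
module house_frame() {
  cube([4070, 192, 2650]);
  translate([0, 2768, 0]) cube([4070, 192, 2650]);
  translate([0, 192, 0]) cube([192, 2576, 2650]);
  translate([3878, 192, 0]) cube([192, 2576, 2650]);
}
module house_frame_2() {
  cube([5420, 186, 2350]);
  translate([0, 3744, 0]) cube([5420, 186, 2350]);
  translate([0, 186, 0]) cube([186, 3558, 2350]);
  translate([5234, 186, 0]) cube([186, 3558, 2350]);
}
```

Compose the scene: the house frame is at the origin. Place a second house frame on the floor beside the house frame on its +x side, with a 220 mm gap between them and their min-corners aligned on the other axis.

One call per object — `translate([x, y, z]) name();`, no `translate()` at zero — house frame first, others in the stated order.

house_frame();
translate([4290, 0, 0]) house_frame_2();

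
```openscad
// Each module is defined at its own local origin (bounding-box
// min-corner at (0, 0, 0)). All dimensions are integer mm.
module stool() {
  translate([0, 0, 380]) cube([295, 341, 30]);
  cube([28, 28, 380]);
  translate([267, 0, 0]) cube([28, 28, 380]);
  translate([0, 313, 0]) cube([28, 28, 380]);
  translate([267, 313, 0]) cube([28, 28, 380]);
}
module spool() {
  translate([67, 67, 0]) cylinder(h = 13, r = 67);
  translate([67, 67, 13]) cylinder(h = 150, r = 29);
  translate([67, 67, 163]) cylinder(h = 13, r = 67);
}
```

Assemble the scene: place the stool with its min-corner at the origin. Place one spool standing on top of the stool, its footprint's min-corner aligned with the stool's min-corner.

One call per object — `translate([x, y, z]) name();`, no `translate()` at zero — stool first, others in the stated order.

stool();
translate([0, 0, 410]) spool();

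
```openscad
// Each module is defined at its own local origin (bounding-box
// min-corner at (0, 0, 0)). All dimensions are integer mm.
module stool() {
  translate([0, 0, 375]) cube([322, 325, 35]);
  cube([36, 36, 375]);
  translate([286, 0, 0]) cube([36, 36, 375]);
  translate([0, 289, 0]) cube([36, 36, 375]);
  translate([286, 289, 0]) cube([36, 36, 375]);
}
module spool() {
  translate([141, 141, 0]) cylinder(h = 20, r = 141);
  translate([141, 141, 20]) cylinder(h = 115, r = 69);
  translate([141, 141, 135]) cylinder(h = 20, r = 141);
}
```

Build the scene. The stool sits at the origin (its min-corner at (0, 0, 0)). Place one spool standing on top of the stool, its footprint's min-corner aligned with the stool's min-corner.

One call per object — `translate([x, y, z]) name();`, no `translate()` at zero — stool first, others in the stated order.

stool();
translate([0, 0, 410]) spool();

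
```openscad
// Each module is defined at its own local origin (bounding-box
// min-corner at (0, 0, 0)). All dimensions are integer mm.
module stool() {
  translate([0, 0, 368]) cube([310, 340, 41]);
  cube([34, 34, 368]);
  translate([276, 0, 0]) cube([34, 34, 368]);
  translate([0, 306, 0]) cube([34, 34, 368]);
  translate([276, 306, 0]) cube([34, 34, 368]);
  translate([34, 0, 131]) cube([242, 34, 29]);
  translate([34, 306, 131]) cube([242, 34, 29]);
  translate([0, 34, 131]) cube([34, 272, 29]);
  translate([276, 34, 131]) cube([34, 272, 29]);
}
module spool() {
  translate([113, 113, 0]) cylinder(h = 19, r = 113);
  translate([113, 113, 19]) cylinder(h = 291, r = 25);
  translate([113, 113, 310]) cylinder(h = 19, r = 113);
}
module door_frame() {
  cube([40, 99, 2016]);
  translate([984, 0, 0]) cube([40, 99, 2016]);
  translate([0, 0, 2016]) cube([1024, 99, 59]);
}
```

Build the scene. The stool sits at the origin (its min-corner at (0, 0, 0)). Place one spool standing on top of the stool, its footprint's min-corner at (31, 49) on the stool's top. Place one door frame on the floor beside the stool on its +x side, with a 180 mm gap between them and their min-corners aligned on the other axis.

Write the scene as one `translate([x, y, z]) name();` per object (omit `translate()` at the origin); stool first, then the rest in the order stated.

stool();
translate([31, 49, 409]) spool();
translate([490, 0, 0]) door_frame();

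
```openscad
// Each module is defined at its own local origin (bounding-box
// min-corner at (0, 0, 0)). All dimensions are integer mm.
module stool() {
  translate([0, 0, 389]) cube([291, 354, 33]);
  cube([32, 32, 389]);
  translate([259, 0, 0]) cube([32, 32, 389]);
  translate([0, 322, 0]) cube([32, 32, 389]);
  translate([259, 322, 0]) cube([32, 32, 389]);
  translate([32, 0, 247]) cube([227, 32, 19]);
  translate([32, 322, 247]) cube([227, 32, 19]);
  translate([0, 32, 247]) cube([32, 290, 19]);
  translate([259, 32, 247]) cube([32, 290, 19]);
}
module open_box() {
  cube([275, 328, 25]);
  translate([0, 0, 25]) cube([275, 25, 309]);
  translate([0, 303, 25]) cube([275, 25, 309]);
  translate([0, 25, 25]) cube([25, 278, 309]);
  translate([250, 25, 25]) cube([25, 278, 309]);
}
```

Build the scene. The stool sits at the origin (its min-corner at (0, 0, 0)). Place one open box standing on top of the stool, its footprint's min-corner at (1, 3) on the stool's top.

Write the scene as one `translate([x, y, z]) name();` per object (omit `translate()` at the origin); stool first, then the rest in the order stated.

stool();
translate([1, 3, 422]) open_box();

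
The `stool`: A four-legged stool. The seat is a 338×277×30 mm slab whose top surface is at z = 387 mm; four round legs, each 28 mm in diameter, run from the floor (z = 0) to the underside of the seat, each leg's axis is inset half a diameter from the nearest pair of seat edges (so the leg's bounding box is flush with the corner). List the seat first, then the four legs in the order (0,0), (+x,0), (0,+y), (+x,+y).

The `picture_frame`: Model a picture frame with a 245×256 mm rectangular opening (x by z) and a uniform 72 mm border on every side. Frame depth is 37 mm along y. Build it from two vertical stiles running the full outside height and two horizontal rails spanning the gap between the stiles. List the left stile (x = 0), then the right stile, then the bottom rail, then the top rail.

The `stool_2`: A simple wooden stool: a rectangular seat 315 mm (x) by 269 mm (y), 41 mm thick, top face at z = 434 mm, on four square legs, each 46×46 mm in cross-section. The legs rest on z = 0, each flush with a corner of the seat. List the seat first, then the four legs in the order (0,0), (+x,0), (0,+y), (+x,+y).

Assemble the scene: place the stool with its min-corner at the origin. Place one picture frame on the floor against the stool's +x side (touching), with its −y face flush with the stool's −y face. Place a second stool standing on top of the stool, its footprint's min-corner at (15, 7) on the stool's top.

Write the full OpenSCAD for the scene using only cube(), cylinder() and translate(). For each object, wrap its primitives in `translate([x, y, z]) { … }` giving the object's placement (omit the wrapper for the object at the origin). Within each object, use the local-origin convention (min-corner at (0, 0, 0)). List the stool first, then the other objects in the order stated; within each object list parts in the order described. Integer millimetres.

translate([0, 0, 357]) cube([338, 277, 30]);
translate([14, 14, 0]) cylinder(h = 357, r = 14);
translate([324, 14, 0]) cylinder(h = 357, r = 14);
translate([14, 263, 0]) cylinder(h = 357, r = 14);
translate([324, 263, 0]) cylinder(h = 357, r = 14);
translate([338, 0, 0]) {
  cube([72, 37, 400]);
  translate([317, 0, 0]) cube([72, 37, 400]);
  translate([72, 0, 0]) cube([245, 37, 72]);
  translate([72, 0, 328]) cube([245, 37, 72]);
}
translate([15, 7, 387]) {
  translate([0, 0, 393]) cube([315, 269, 41]);
  cube([46, 46, 393]);
  translate([269, 0, 0]) cube([46, 46, 393]);
  translate([0, 223, 0]) cube([46, 46, 393]);
  translate([269, 223, 0]) cube([46, 46, 393]);
}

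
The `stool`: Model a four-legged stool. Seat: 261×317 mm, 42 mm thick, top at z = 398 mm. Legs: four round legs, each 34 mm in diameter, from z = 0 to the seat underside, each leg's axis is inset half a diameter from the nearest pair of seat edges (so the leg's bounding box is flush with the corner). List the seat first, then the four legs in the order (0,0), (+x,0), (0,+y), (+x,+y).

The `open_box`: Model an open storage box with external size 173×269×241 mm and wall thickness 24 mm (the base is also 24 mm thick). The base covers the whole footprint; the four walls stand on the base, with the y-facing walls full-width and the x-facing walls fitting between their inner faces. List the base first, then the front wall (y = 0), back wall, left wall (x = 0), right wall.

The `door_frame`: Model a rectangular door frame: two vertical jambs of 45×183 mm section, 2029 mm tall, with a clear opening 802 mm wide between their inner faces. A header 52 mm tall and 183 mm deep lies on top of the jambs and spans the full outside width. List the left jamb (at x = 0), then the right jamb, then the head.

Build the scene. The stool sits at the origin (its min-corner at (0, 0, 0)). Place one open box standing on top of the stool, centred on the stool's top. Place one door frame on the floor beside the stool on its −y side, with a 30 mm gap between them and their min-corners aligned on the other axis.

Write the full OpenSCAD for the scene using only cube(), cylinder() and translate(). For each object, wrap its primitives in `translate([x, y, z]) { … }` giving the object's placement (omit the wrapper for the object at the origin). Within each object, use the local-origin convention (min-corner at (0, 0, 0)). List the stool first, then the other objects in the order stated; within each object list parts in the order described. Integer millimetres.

translate([0, 0, 356]) cube([261, 317, 42]);
translate([17, 17, 0]) cylinder(h = 356, r = 17);
translate([244, 17, 0]) cylinder(h = 356, r = 17);
translate([17, 300, 0]) cylinder(h = 356, r = 17);
translate([244, 300, 0]) cylinder(h = 356, r = 17);
translate([44, 24, 398]) {
  cube([173, 269, 24]);
  translate([0, 0, 24]) cube([173, 24, 217]);
  translate([0, 245, 24]) cube([173, 24, 217]);
  translate([0, 24, 24]) cube([24, 221, 217]);
  translate([149, 24, 24]) cube([24, 221, 217]);
}
translate([0, -213, 0]) {
  cube([45, 183, 2029]);
  translate([847, 0, 0]) cube([45, 183, 2029]);
  translate([0, 0, 2029]) cube([892, 183, 52]);
}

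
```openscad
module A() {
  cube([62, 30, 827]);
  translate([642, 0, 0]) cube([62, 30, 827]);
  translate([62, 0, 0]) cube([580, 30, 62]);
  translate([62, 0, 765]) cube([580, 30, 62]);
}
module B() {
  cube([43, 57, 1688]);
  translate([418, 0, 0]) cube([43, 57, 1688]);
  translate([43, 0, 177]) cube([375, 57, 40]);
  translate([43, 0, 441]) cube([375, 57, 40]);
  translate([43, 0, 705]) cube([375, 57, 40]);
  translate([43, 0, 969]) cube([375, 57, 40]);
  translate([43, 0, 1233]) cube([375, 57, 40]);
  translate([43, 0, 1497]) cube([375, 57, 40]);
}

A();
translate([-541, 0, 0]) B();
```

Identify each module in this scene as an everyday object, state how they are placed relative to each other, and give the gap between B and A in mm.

The ladder's nearest face is 80 mm from the picture frame's −x face.

A is a picture frame. B is a ladder. The ladder is on the floor beside the picture frame on its −x side. The gap between the ladder and the picture frame is 80 mm.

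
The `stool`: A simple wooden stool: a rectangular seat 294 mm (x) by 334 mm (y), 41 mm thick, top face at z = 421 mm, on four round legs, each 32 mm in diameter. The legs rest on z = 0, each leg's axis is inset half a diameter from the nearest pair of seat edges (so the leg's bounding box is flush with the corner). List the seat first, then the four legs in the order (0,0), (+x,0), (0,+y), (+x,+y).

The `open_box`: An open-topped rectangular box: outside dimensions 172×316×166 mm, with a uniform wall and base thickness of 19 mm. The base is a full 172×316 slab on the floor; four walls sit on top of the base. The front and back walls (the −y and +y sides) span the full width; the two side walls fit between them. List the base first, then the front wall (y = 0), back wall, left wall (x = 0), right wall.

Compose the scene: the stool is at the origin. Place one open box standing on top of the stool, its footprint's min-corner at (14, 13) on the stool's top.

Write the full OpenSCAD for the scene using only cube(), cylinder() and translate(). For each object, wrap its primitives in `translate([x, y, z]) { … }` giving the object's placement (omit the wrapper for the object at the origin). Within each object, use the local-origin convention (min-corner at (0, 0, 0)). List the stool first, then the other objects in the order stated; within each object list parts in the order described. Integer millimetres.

translate([0, 0, 380]) cube([294, 334, 41]);
translate([16, 16, 0]) cylinder(h = 380, r = 16);
translate([278, 16, 0]) cylinder(h = 380, r = 16);
translate([16, 318, 0]) cylinder(h = 380, r = 16);
translate([278, 318, 0]) cylinder(h = 380, r = 16);
translate([14, 13, 421]) {
  cube([172, 316, 19]);
  translate([0, 0, 19]) cube([172, 19, 147]);
  translate([0, 297, 19]) cube([172, 19, 147]);
  translate([0, 19, 19]) cube([19, 278, 147]);
  translate([153, 19, 19]) cube([19, 278, 147]);
}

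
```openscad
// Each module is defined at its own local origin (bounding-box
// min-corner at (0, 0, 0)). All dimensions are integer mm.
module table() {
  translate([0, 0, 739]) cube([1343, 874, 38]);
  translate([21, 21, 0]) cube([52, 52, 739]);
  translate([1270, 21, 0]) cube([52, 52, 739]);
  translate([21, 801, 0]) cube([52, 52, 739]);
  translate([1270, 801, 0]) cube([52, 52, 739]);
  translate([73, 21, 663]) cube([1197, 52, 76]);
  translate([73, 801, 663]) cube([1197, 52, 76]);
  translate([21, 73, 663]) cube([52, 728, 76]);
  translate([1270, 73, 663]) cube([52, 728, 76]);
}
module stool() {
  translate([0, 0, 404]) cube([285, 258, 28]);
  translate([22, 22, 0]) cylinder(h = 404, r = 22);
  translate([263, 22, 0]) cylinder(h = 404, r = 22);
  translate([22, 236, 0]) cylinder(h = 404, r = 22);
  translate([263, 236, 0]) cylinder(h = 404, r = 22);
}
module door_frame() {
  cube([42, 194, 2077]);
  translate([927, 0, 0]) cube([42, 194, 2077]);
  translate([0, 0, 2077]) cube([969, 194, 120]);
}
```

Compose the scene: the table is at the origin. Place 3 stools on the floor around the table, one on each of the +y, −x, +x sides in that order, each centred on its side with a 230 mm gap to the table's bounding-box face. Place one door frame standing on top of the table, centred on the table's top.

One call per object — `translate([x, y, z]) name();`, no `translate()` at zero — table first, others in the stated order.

table();
translate([529, 1104, 0]) stool();
translate([-515, 308, 0]) stool();
translate([1573, 308, 0]) stool();
translate([187, 340, 777]) door_frame();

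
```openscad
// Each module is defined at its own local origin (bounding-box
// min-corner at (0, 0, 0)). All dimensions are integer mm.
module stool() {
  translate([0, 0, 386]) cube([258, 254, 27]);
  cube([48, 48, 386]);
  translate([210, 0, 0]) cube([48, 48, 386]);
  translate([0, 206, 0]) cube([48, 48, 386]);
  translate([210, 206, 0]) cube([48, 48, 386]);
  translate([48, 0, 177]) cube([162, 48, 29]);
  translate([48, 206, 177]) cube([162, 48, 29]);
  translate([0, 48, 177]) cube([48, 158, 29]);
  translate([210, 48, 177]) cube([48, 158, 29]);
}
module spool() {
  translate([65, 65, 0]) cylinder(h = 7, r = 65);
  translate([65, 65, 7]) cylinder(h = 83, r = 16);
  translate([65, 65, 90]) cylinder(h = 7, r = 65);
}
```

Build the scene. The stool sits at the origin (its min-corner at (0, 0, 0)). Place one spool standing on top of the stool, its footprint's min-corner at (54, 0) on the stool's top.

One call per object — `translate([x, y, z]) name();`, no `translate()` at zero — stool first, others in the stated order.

stool();
translate([54, 0, 413]) spool();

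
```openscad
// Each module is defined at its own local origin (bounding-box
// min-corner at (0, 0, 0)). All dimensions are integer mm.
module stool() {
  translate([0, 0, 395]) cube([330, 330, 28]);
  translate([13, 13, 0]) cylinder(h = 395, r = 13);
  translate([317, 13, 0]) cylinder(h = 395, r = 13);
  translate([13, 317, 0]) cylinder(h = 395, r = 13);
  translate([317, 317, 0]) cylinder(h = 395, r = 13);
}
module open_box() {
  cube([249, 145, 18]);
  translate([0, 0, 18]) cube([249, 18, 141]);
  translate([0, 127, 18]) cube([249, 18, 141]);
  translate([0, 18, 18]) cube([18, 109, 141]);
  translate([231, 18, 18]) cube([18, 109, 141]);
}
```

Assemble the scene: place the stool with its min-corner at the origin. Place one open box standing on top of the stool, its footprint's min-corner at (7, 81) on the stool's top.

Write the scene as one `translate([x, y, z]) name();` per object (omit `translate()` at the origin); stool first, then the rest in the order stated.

stool();
translate([7, 81, 423]) open_box();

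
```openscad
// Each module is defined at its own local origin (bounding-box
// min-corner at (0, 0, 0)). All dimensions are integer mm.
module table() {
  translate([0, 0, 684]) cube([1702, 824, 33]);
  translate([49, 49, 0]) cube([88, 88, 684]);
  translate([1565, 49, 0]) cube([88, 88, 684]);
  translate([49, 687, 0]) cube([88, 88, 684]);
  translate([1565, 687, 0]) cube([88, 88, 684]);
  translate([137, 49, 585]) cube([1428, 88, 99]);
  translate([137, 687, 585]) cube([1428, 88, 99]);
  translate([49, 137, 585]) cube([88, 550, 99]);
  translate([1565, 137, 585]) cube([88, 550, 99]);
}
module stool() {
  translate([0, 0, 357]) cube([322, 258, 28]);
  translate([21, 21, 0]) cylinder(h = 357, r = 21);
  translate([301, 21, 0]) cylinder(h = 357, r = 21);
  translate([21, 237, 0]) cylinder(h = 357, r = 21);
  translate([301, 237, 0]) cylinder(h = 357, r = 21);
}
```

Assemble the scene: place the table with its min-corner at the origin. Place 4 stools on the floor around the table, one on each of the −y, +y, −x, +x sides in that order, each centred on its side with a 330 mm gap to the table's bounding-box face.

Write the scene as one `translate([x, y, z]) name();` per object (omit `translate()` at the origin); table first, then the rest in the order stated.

table();
translate([690, -588, 0]) stool();
translate([690, 1154, 0]) stool();
translate([-652, 283, 0]) stool();
translate([2032, 283, 0]) stool();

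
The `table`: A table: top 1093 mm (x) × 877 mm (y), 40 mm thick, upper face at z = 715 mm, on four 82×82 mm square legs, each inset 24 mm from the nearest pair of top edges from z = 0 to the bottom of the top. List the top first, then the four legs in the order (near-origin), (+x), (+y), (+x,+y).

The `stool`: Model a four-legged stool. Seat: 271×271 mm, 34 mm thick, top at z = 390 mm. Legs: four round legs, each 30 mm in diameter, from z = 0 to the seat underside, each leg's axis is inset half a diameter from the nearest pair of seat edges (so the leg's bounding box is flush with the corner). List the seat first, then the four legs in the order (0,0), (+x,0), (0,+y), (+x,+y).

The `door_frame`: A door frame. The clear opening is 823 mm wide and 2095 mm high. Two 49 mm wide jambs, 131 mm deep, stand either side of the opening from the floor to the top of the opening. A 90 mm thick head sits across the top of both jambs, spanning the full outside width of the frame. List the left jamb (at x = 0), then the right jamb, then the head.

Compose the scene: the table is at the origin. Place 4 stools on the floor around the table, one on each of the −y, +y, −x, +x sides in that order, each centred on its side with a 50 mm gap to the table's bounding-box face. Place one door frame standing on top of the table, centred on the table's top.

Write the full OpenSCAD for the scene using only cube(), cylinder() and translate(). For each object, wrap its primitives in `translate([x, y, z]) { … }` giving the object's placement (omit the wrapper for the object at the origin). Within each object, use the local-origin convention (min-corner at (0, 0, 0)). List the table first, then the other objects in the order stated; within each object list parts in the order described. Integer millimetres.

translate([0, 0, 675]) cube([1093, 877, 40]);
translate([24, 24, 0]) cube([82, 82, 675]);
translate([987, 24, 0]) cube([82, 82, 675]);
translate([24, 771, 0]) cube([82, 82, 675]);
translate([987, 771, 0]) cube([82, 82, 675]);
translate([411, -321, 0]) {
  translate([0, 0, 356]) cube([271, 271, 34]);
  translate([15, 15, 0]) cylinder(h = 356, r = 15);
  translate([256, 15, 0]) cylinder(h = 356, r = 15);
  translate([15, 256, 0]) cylinder(h = 356, r = 15);
  translate([256, 256, 0]) cylinder(h = 356, r = 15);
}
translate([411, 927, 0]) {
  translate([0, 0, 356]) cube([271, 271, 34]);
  translate([15, 15, 0]) cylinder(h = 356, r = 15);
  translate([256, 15, 0]) cylinder(h = 356, r = 15);
  translate([15, 256, 0]) cylinder(h = 356, r = 15);
  translate([256, 256, 0]) cylinder(h = 356, r = 15);
}
translate([-321, 303, 0]) {
  translate([0, 0, 356]) cube([271, 271, 34]);
  translate([15, 15, 0]) cylinder(h = 356, r = 15);
  translate([256, 15, 0]) cylinder(h = 356, r = 15);
  translate([15, 256, 0]) cylinder(h = 356, r = 15);
  translate([256, 256, 0]) cylinder(h = 356, r = 15);
}
translate([1143, 303, 0]) {
  translate([0, 0, 356]) cube([271, 271, 34]);
  translate([15, 15, 0]) cylinder(h = 356, r = 15);
  translate([256, 15, 0]) cylinder(h = 356, r = 15);
  translate([15, 256, 0]) cylinder(h = 356, r = 15);
  translate([256, 256, 0]) cylinder(h = 356, r = 15);
}
translate([86, 373, 715]) {
  cube([49, 131, 2095]);
  translate([872, 0, 0]) cube([49, 131, 2095]);
  translate([0, 0, 2095]) cube([921, 131, 90]);
}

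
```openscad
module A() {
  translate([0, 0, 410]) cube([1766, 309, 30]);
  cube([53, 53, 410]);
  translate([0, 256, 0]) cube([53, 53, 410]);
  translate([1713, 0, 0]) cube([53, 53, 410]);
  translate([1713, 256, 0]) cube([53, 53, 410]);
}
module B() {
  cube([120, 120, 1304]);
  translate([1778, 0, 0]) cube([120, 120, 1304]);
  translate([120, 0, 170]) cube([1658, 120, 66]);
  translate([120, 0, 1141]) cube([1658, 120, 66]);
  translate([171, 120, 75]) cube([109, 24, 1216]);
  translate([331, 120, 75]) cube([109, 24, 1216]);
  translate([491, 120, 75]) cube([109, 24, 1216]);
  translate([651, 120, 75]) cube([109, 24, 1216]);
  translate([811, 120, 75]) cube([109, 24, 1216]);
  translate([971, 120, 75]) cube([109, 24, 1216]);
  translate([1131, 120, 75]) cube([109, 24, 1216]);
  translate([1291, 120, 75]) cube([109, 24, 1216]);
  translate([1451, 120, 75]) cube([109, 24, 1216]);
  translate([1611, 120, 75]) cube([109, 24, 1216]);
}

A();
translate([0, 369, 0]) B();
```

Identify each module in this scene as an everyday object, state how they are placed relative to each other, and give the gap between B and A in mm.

The fence section's nearest face is 60 mm from the bench's +y face.

A is a bench. B is a fence section. The fence section is on the floor beside the bench on its +y side. The gap between the fence section and the bench is 60 mm.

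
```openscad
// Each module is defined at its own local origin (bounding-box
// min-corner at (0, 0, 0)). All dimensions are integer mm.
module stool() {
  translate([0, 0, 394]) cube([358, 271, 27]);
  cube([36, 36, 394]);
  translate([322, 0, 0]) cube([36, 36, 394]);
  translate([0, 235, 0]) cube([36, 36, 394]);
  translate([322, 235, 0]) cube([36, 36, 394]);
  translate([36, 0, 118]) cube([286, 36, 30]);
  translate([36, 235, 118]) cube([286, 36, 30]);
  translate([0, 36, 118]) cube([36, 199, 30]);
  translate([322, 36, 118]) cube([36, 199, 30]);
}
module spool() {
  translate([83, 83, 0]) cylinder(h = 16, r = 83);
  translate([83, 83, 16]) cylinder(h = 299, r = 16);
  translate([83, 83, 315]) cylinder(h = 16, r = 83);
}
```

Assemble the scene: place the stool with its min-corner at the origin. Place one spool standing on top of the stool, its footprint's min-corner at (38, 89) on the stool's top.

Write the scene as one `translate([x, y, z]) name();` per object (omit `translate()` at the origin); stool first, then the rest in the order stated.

stool();
translate([38, 89, 421]) spool();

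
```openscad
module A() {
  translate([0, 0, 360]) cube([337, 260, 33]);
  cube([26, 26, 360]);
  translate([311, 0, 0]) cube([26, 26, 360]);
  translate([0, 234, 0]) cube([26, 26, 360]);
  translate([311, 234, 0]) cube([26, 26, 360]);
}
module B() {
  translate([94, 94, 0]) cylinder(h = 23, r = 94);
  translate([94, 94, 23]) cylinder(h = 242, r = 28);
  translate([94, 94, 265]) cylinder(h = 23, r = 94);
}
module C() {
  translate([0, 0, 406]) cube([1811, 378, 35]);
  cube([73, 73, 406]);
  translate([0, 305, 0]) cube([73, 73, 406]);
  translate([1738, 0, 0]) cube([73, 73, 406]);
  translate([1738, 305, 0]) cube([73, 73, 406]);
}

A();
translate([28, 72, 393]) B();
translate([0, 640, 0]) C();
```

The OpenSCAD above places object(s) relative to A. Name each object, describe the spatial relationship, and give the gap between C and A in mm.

A is a stool. B is a spool. C is a bench. The spool is on top of the stool. The bench is on the floor beside the stool on its +y side. The gap between the bench and the stool is 380 mm.

The bench's nearest face is 380 mm from the stool's +y face.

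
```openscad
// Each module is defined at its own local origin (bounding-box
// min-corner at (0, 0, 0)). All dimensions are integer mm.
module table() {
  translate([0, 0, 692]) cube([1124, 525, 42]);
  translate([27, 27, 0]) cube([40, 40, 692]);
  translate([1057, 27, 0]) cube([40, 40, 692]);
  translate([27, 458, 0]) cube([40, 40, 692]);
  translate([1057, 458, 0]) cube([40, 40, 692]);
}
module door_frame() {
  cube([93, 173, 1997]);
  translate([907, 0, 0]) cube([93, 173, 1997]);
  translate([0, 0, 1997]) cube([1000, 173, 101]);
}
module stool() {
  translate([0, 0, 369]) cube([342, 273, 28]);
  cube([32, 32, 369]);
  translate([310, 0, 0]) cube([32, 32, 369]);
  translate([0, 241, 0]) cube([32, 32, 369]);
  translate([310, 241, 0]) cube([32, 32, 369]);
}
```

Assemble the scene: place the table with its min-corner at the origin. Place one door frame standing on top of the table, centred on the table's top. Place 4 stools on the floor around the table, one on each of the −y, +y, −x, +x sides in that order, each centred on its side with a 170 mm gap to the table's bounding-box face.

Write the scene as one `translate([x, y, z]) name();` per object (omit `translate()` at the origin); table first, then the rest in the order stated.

table();
translate([62, 176, 734]) door_frame();
translate([391, -443, 0]) stool();
translate([391, 695, 0]) stool();
translate([-512, 126, 0]) stool();
translate([1294, 126, 0]) stool();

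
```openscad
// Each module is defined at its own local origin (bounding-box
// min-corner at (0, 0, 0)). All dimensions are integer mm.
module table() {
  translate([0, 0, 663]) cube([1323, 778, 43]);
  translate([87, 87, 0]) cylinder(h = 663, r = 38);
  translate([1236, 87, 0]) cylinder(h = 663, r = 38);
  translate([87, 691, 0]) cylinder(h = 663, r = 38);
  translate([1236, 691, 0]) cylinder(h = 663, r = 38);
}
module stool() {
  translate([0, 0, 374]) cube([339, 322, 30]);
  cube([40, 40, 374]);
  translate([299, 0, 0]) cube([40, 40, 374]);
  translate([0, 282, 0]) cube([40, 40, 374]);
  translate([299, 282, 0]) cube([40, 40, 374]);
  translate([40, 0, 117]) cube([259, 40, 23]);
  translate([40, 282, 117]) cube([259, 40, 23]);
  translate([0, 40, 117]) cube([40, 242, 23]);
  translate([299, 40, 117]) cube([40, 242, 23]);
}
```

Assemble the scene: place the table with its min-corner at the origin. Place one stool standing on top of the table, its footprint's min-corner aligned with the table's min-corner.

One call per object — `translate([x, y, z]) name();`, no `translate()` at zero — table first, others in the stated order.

table();
translate([0, 0, 706]) stool();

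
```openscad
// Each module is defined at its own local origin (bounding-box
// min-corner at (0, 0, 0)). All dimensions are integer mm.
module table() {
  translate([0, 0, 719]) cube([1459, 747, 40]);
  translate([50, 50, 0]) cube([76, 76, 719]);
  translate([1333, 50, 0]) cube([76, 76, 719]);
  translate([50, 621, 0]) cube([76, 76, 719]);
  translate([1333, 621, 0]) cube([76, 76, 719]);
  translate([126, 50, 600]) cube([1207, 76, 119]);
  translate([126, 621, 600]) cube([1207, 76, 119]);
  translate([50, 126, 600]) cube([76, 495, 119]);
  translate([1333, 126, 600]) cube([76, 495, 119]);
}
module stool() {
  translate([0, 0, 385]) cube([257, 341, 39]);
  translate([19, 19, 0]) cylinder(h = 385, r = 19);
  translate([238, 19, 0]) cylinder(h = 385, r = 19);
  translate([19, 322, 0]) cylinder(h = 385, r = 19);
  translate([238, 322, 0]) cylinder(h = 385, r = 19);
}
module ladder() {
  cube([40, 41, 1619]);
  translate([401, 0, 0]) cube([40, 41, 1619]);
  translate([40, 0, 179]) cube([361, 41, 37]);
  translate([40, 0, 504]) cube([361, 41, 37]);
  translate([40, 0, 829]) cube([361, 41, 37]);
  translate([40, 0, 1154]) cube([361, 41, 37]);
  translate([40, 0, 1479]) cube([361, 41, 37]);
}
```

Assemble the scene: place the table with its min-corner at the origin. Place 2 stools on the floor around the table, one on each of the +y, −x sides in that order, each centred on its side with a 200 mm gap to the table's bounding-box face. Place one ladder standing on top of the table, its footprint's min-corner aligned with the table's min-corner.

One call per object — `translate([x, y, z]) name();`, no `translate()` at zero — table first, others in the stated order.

table();
translate([601, 947, 0]) stool();
translate([-457, 203, 0]) stool();
translate([0, 0, 759]) ladder();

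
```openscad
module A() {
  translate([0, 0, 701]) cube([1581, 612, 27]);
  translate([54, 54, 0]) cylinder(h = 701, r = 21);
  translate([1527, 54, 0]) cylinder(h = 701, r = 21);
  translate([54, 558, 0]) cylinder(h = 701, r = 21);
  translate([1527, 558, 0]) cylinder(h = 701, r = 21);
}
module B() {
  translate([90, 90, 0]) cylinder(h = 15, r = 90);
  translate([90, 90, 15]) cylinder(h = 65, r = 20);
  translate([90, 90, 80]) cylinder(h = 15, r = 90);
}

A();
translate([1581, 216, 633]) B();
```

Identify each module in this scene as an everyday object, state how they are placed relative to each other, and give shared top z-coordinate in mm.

A is a table. B is a spool. The spool is beside the table with their tops flush at z = 728. The shared top z-coordinate is 728 mm.

Both tops at z = 728 mm.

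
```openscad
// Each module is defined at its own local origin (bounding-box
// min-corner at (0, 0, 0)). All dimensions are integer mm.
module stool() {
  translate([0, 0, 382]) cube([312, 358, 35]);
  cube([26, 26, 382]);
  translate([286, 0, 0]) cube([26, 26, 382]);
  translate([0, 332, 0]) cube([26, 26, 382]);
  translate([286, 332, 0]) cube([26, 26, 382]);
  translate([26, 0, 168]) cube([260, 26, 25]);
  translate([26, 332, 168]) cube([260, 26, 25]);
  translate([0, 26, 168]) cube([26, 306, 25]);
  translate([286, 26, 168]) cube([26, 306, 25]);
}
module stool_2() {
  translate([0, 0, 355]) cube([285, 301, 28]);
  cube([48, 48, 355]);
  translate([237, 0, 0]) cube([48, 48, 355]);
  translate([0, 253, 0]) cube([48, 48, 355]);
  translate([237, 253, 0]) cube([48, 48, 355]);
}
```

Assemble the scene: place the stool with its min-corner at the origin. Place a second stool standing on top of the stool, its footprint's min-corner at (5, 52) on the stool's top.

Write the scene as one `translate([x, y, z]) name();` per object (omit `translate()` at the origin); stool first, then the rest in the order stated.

stool();
translate([5, 52, 417]) stool_2();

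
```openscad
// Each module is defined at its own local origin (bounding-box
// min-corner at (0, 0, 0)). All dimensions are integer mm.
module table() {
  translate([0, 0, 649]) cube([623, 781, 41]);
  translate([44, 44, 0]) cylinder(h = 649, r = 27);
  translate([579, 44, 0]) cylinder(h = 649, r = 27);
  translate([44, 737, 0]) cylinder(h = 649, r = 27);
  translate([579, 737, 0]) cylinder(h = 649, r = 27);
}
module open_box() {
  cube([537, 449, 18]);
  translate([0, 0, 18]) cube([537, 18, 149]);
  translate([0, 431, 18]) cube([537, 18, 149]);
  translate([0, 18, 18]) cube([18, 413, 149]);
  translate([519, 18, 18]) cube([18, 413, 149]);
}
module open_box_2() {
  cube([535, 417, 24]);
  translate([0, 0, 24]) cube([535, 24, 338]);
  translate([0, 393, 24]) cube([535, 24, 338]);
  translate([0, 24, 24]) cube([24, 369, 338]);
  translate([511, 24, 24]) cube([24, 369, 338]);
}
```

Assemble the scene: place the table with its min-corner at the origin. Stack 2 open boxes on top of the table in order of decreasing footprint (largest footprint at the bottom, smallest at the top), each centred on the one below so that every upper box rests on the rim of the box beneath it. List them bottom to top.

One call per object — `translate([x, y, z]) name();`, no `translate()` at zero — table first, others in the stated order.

table();
translate([43, 166, 690]) open_box();
translate([44, 182, 857]) open_box_2();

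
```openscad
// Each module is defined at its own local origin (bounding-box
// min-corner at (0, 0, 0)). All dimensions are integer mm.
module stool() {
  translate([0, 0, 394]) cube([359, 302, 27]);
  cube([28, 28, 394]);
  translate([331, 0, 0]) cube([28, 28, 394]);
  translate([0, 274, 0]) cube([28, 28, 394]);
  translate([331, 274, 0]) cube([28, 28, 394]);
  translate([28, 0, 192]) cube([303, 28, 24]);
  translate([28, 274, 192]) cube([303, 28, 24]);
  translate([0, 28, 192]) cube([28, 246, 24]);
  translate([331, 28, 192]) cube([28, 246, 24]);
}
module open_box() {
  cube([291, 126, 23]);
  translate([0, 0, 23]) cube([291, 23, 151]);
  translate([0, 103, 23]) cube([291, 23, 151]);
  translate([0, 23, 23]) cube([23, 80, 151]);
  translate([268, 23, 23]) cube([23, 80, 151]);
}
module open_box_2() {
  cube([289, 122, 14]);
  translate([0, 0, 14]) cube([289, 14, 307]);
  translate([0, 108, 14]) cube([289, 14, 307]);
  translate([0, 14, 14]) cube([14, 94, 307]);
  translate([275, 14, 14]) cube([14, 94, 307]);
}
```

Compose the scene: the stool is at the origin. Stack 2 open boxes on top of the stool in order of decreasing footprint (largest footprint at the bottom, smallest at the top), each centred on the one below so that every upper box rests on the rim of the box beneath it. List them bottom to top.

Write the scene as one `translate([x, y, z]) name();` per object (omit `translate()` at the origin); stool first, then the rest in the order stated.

stool();
translate([34, 88, 421]) open_box();
translate([35, 90, 595]) open_box_2();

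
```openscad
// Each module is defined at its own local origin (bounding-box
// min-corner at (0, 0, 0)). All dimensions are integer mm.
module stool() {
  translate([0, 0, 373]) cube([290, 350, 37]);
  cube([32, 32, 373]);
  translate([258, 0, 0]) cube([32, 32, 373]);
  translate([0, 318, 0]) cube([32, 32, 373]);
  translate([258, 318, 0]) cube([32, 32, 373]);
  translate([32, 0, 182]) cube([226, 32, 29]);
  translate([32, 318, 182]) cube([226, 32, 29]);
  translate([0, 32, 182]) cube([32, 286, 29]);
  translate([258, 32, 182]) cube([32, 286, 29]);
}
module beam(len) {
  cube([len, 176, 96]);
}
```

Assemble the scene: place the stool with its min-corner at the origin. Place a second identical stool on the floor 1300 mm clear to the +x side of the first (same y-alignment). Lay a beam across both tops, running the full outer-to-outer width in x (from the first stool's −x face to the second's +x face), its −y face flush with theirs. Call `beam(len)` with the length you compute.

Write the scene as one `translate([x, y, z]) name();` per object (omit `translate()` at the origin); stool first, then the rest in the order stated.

stool();
translate([1590, 0, 0]) stool();
translate([0, 0, 410]) beam(1880);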